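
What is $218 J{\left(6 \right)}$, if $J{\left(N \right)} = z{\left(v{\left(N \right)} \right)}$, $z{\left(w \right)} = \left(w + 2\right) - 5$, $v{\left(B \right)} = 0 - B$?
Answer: $-1962$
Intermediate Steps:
$v{\left(B \right)} = - B$
$z{\left(w \right)} = -3 + w$ ($z{\left(w \right)} = \left(2 + w\right) - 5 = -3 + w$)
$J{\left(N \right)} = -3 - N$
$218 J{\left(6 \right)} = 218 \left(-3 - 6\right) = 218 \left(-9\right) = -1962$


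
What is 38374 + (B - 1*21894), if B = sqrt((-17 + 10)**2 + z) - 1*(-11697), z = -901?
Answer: 28177 + 2*I*sqrt(213) ≈ 28177.0 + 29.189*I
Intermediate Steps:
B = 11697 + 2*I*sqrt(213) (B = sqrt((-17 + 10)**2 - 901) - 1*(-11697) = sqrt((-7)**2 - 901) + 11697 = sqrt(49 - 901) + 11697 = sqrt(-852) + 11697 = 2*I*sqrt(213) + 11697 = 11697 + 2*I*sqrt(213) ≈ 11697.0 + 29.189*I)
38374 + (B - 1*21894) = 38374 + ((11697 + 2*I*sqrt(213)) - 1*21894) = 38374 + ((11697 + 2*I*sqrt(213)) - 21894) = 38374 + (-10197 + 2*I*sqrt(213)) = 28177 + 2*I*sqrt(213)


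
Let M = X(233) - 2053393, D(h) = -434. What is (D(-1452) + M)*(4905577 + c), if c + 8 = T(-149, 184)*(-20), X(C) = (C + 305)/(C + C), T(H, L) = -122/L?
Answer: -53993059149653424/5359 ≈ -1.0075e+13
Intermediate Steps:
X(C) = (305 + C)/(2*C) (X(C) = (305 + C)/((2*C)) = (305 + C)*(1/(2*C)) = (305 + C)/(2*C))
c = 121/23 (c = -8 - 122/184*(-20) = -8 - 122*1/184*(-20) = -8 - 61/92*(-20) = -8 + 305/23 = 121/23 ≈ 5.2609)
M = -478440300/233 (M = (½)*(305 + 233)/233 - 2053393 = (½)*(1/233)*538 - 2053393 = 269/233 - 2053393 = -478440300/233 ≈ -2.0534e+6)
(D(-1452) + M)*(4905577 + c) = (-434 - 478440300/233)*(4905577 + 121/23) = -478541422/233*112828392/23 = -53993059149653424/5359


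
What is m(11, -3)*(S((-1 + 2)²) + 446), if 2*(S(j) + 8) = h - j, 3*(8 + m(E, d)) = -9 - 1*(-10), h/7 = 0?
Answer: -20125/6 ≈ -3354.2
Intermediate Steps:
h = 0 (h = 7*0 = 0)
m(E, d) = -23/3 (m(E, d) = -8 + (-9 - 1*(-10))/3 = -8 + (-9 + 10)/3 = -8 + (⅓)*1 = -8 + ⅓ = -23/3)
S(j) = -8 - j/2 (S(j) = -8 + (0 - j)/2 = -8 + (-j)/2 = -8 - j/2)
m(11, -3)*(S((-1 + 2)²) + 446) = -23*((-8 - (-1 + 2)²/2) + 446)/3 = -23*((-8 - ½*1²) + 446)/3 = -23*((-8 - ½*1) + 446)/3 = -23*((-8 - ½) + 446)/3 = -23*(-17/2 + 446)/3 = -23/3*875/2 = -20125/6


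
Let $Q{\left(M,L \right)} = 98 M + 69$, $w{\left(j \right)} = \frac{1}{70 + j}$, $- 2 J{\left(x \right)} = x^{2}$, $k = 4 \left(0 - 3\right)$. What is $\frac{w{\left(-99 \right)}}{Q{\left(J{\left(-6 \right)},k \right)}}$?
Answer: $\frac{1}{49155} \approx 2.0344 \cdot 10^{-5}$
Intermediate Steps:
$k = -12$ ($k = 4 \left(-3\right) = -12$)
$J{\left(x \right)} = - \frac{x^{2}}{2}$
$Q{\left(M,L \right)} = 69 + 98 M$
$\frac{w{\left(-99 \right)}}{Q{\left(J{\left(-6 \right)},k \right)}} = \frac{1}{\left(70 - 99\right) \left(69 + 98 \left(- \frac{\left(-6\right)^{2}}{2}\right)\right)} = \frac{1}{\left(-29\right) \left(69 + 98 \left(\left(- \frac{1}{2}\right) 36\right)\right)} = - \frac{1}{29 \left(69 + 98 \left(-18\right)\right)} = - \frac{1}{29 \left(69 - 1764\right)} = - \frac{1}{29 \left(-1695\right)} = \left(- \frac{1}{29}\right) \left(- \frac{1}{1695}\right) = \frac{1}{49155}$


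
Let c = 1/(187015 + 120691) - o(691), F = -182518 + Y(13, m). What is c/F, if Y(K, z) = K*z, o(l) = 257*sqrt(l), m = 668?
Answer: -1/53489764804 + 257*sqrt(691)/173834 ≈ 0.038863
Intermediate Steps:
F = -173834 (F = -182518 + 13*668 = -182518 + 8684 = -173834)
c = 1/307706 - 257*sqrt(691) (c = 1/(187015 + 120691) - 257*sqrt(691) = 1/307706 - 257*sqrt(691) ≈ -6755.7)
c/F = (1/307706 - 257*sqrt(691))/(-173834) = (1/307706 - 257*sqrt(691))*(-1/173834) = -1/53489764804 + 257*sqrt(691)/173834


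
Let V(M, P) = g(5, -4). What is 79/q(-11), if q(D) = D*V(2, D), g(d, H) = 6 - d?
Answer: -79/11 ≈ -7.1818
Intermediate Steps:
V(M, P) = 1 (V(M, P) = 6 - 1*5 = 6 - 5 = 1)
q(D) = D (q(D) = D*1 = D)
79/q(-11) = 79/(-11) = 79*(-1/11) = -79/11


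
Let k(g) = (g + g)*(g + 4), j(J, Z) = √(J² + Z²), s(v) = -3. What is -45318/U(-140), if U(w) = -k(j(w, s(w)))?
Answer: 1079/933 - 4316*√19609/18295197 ≈ 1.1234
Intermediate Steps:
k(g) = 2*g*(4 + g) (k(g) = (2*g)*(4 + g) = 2*g*(4 + g))
U(w) = -2*√(9 + w²)*(4 + √(9 + w²)) (U(w) = -2*√(w² + (-3)²)*(4 + √(w² + (-3)²)) = -2*√(w² + 9)*(4 + √(w² + 9)) = -2*√(9 + w²)*(4 + √(9 + w²)))
-45318/U(-140) = -45318/(-18 - 8*√(9 + (-140)²) - 2*(-140)²) = -45318/(-18 - 8*√(9 + 19600) - 2*19600) = -45318/(-18 - 8*√19609 - 39200) = -45318/(-39218 - 8*√19609)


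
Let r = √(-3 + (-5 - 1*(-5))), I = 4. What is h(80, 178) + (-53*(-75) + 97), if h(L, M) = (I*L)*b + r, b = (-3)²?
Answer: 6952 + I*√3 ≈ 6952.0 + 1.732*I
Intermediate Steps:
b = 9
r = I*√3 (r = √(-3 + (-5 + 5)) = √(-3 + 0) = √(-3) = I*√3 ≈ 1.732*I)
h(L, M) = 36*L + I*√3 (h(L, M) = (4*L)*9 + I*√3 = 36*L + I*√3)
h(80, 178) + (-53*(-75) + 97) = (36*80 + I*√3) + (-53*(-75) + 97) = (2880 + I*√3) + (3975 + 97) = (2880 + I*√3) + 4072 = 6952 + I*√3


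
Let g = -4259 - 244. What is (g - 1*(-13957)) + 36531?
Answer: 45985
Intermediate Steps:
g = -4503
(g - 1*(-13957)) + 36531 = (-4503 - 1*(-13957)) + 36531 = (-4503 + 13957) + 36531 = 9454 + 36531 = 45985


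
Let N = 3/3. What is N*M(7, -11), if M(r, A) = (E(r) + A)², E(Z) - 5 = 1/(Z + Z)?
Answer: 6889/196 ≈ 35.148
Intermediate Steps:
E(Z) = 5 + 1/(2*Z) (E(Z) = 5 + 1/(Z + Z) = 5 + 1/(2*Z))
M(r, A) = (5 + A + 1/(2*r))² (M(r, A) = ((5 + 1/(2*r)) + A)² = (5 + A + 1/(2*r))²)
N = 1 (N = 3*(⅓) = 1)
N*M(7, -11) = 1*(5 - 11 + (½)/7)² = 1*(5 - 11 + (½)*(⅐))² = 1*(5 - 11 + 1/14)² = 1*(-83/14)² = 1*(6889/196) = 6889/196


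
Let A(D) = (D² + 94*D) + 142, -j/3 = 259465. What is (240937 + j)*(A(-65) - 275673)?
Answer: 149099448528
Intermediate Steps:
j = -778395 (j = -3*259465 = -778395)
A(D) = 142 + D² + 94*D
(240937 + j)*(A(-65) - 275673) = (240937 - 778395)*((142 + (-65)² + 94*(-65)) - 275673) = -537458*((142 + 4225 - 6110) - 275673) = -537458*(-1743 - 275673) = -537458*(-277416) = 149099448528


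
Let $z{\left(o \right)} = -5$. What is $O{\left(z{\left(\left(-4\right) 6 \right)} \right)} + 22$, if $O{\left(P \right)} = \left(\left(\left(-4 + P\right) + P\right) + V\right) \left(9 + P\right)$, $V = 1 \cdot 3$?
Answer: $-22$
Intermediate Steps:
$V = 3$
$O{\left(P \right)} = \left(-1 + 2 P\right) \left(9 + P\right)$ ($O{\left(P \right)} = \left(\left(\left(-4 + P\right) + P\right) + 3\right) \left(9 + P\right) = \left(\left(-4 + 2 P\right) + 3\right) \left(9 + P\right) = \left(-1 + 2 P\right) \left(9 + P\right)$)
$O{\left(z{\left(\left(-4\right) 6 \right)} \right)} + 22 = \left(-9 + 2 \left(-5\right)^{2} + 17 \left(-5\right)\right) + 22 = \left(-9 + 2 \cdot 25 - 85\right) + 22 = \left(-9 + 50 - 85\right) + 22 = -44 + 22 = -22$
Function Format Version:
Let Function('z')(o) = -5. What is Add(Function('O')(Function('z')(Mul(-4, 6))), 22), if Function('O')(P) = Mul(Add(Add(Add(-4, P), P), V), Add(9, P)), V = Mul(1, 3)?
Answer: -22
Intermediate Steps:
V = 3
Function('O')(P) = Mul(Add(-1, Mul(2, P)), Add(9, P)) (Function('O')(P) = Mul(Add(Add(Add(-4, P), P), 3), Add(9, P)) = Mul(Add(Add(-4, Mul(2, P)), 3), Add(9, P)) = Mul(Add(-1, Mul(2, P)), Add(9, P)))
Add(Function('O')(Function('z')(Mul(-4, 6))), 22) = Add(Add(-9, Mul(2, Pow(-5, 2)), Mul(17, -5)), 22) = Add(Add(-9, Mul(2, 25), -85), 22) = Add(Add(-9, 50, -85), 22) = Add(-44, 22) = -22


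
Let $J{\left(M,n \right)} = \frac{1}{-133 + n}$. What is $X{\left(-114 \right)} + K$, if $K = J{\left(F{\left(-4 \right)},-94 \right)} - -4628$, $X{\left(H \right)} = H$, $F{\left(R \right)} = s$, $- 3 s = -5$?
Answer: $\frac{1024677}{227} \approx 4514.0$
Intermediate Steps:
$s = \frac{5}{3}$ ($s = \left(- \frac{1}{3}\right) \left(-5\right) = \frac{5}{3} \approx 1.6667$)
$F{\left(R \right)} = \frac{5}{3}$
$K = \frac{1050555}{227}$ ($K = \frac{1}{-133 - 94} - -4628 = \frac{1}{-227} + 4628 = - \frac{1}{227} + 4628 = \frac{1050555}{227} \approx 4628.0$)
$X{\left(-114 \right)} + K = -114 + \frac{1050555}{227} = \frac{1024677}{227}$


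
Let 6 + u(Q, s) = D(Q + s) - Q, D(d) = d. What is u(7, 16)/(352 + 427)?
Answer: 10/779 ≈ 0.012837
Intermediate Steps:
u(Q, s) = -6 + s (u(Q, s) = -6 + ((Q + s) - Q) = -6 + s)
u(7, 16)/(352 + 427) = (-6 + 16)/(352 + 427) = 10/779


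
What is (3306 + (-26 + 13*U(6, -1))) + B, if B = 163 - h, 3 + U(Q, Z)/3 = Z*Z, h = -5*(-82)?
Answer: 2955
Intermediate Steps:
h = 410
U(Q, Z) = -9 + 3*Z**2 (U(Q, Z) = -9 + 3*(Z*Z) = -9 + 3*Z**2)
B = -247 (B = 163 - 1*410 = 163 - 410 = -247)
(3306 + (-26 + 13*U(6, -1))) + B = (3306 + (-26 + 13*(-9 + 3*(-1)**2))) - 247 = (3306 + (-26 + 13*(-9 + 3*1))) - 247 = (3306 + (-26 + 13*(-9 + 3))) - 247 = (3306 + (-26 + 13*(-6))) - 247 = (3306 + (-26 - 78)) - 247 = (3306 - 104) - 247 = 3202 - 247 = 2955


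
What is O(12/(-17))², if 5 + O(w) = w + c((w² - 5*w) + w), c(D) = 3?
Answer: 2116/289 ≈ 7.3218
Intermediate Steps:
O(w) = -2 + w (O(w) = -5 + (w + 3) = -5 + (3 + w) = -2 + w)
O(12/(-17))² = (-2 + 12/(-17))² = (-2 + 12*(-1/17))² = (-2 - 12/17)² = (-46/17)² = 2116/289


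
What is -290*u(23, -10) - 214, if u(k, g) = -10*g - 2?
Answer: -28634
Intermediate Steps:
u(k, g) = -2 - 10*g
-290*u(23, -10) - 214 = -290*(-2 - 10*(-10)) - 214 = -290*(-2 + 100) - 214 = -290*98 - 214 = -28420 - 214 = -28634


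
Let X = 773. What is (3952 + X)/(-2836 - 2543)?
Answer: -1575/1793 ≈ -0.87842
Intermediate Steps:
(3952 + X)/(-2836 - 2543) = (3952 + 773)/(-2836 - 2543) = 4725/(-5379) = 4725*(-1/5379) = -1575/1793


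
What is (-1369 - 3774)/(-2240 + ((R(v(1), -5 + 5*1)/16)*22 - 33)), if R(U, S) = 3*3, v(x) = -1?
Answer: 41144/18085 ≈ 2.2750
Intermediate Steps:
R(U, S) = 9
(-1369 - 3774)/(-2240 + ((R(v(1), -5 + 5*1)/16)*22 - 33)) = (-1369 - 3774)/(-2240 + ((9/16)*22 - 33)) = -5143/(-2240 + ((9*(1/16))*22 - 33)) = -5143/(-2240 + ((9/16)*22 - 33)) = -5143/(-2240 + (99/8 - 33)) = -5143/(-2240 - 165/8) = -5143/(-18085/8) = -5143*(-8/18085) = 41144/18085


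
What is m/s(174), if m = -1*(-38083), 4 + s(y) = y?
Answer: 38083/170 ≈ 224.02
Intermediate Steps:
s(y) = -4 + y
m = 38083
m/s(174) = 38083/(-4 + 174) = 38083/170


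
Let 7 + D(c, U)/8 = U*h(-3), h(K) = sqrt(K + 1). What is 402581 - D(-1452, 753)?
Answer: 402637 - 6024*I*sqrt(2) ≈ 4.0264e+5 - 8519.2*I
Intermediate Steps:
h(K) = sqrt(1 + K)
D(c, U) = -56 + 8*I*U*sqrt(2) (D(c, U) = -56 + 8*(U*sqrt(1 - 3)) = -56 + 8*(U*sqrt(-2)) = -56 + 8*(U*(I*sqrt(2))) = -56 + 8*(I*U*sqrt(2)) = -56 + 8*I*U*sqrt(2))
402581 - D(-1452, 753) = 402581 - (-56 + 8*I*753*sqrt(2)) = 402581 - (-56 + 6024*I*sqrt(2)) = 402581 + (56 - 6024*I*sqrt(2)) = 402637 - 6024*I*sqrt(2)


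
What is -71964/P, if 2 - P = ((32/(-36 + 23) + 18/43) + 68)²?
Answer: 11243691342/679385969 ≈ 16.550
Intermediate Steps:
P = -1358771938/312481 (P = 2 - ((32/(-36 + 23) + 18/43) + 68)² = 2 - ((32/(-13) + 18*(1/43)) + 68)² = 2 - ((32*(-1/13) + 18/43) + 68)² = 2 - ((-32/13 + 18/43) + 68)² = 2 - (-1142/559 + 68)² = 2 - (36870/559)² = 2 - 1*1359396900/312481 = 2 - 1359396900/312481 = -1358771938/312481 ≈ -4348.3)
-71964/P = -71964/(-1358771938/312481) = -71964*(-312481/1358771938) = 11243691342/679385969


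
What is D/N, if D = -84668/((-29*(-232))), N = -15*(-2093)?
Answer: -21167/52806390 ≈ -0.00040084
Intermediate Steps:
N = 31395
D = -21167/1682 (D = -84668/6728 = -84668*1/6728 = -21167/1682 ≈ -12.584)
D/N = -21167/1682/31395 = -21167/1682*1/31395 = -21167/52806390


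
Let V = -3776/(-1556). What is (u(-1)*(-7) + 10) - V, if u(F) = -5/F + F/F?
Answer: -13392/389 ≈ -34.427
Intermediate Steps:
u(F) = 1 - 5/F (u(F) = -5/F + 1 = 1 - 5/F)
V = 944/389 (V = -3776*(-1/1556) = 944/389 ≈ 2.4267)
(u(-1)*(-7) + 10) - V = (((-5 - 1)/(-1))*(-7) + 10) - 1*944/389 = (-1*(-6)*(-7) + 10) - 944/389 = (6*(-7) + 10) - 944/389 = (-42 + 10) - 944/389 = -32 - 944/389 = -13392/389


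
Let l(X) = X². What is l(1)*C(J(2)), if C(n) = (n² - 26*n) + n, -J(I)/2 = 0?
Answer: 0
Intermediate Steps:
J(I) = 0 (J(I) = -2*0 = 0)
C(n) = n² - 25*n
l(1)*C(J(2)) = 1²*(0*(-25 + 0)) = 1*(0*(-25)) = 1*0 = 0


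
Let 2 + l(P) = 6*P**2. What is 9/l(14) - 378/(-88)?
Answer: 111141/25828 ≈ 4.3031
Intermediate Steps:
l(P) = -2 + 6*P**2
9/l(14) - 378/(-88) = 9/(-2 + 6*14**2) - 378/(-88) = 9/(-2 + 6*196) - 378*(-1/88) = 9/(-2 + 1176) + 189/44 = 9/1174 + 189/44 = 111141/25828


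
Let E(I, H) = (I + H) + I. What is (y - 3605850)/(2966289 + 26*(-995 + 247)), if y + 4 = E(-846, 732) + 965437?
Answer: -2641377/2946841 ≈ -0.89634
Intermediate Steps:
E(I, H) = H + 2*I (E(I, H) = (H + I) + I = H + 2*I)
y = 964473 (y = -4 + ((732 + 2*(-846)) + 965437) = -4 + ((732 - 1692) + 965437) = -4 + (-960 + 965437) = -4 + 964477 = 964473)
(y - 3605850)/(2966289 + 26*(-995 + 247)) = (964473 - 3605850)/(2966289 + 26*(-995 + 247)) = -2641377/(2966289 + 26*(-748)) = -2641377/(2966289 - 19448) = -2641377/2946841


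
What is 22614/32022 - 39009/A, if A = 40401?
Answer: -6213296/23957793 ≈ -0.25934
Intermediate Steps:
22614/32022 - 39009/A = 22614/32022 - 39009/40401 = 22614*(1/32022) - 39009*1/40401 = 3769/5337 - 13003/13467 = -6213296/23957793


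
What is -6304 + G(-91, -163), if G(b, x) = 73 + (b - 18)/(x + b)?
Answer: -1582565/254 ≈ -6230.6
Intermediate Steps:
G(b, x) = 73 + (-18 + b)/(b + x)
-6304 + G(-91, -163) = -6304 + (-18 + 73*(-163) + 74*(-91))/(-91 - 163) = -6304 + (-18 - 11899 - 6734)/(-254) = -6304 - 1/254*(-18651) = -6304 + 18651/254 = -1582565/254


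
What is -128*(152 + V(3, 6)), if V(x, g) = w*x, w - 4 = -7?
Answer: -18304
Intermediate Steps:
w = -3 (w = 4 - 7 = -3)
V(x, g) = -3*x
-128*(152 + V(3, 6)) = -128*(152 - 3*3) = -128*(152 - 9) = -128*143 = -18304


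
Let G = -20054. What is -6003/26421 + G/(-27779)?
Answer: 121029799/244649653 ≈ 0.49471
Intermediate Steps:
-6003/26421 + G/(-27779) = -6003/26421 - 20054/(-27779) = -6003*1/26421 - 20054*(-1/27779) = -2001/8807 + 20054/27779 = 121029799/244649653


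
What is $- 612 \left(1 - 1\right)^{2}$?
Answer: $0$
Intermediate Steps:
$- 612 \left(1 - 1\right)^{2} = - 612 \cdot 0^{2} = \left(-612\right) 0 = 0$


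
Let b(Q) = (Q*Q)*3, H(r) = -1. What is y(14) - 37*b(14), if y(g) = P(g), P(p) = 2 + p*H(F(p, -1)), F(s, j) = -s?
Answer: -21768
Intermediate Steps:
b(Q) = 3*Q**2 (b(Q) = Q**2*3 = 3*Q**2)
P(p) = 2 - p (P(p) = 2 + p*(-1) = 2 - p)
y(g) = 2 - g
y(14) - 37*b(14) = (2 - 1*14) - 111*14**2 = (2 - 14) - 111*196 = -12 - 37*588 = -12 - 21756 = -21768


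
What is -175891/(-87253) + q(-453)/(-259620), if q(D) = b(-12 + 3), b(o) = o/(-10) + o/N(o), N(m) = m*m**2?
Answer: 36988440870233/18348625326600 ≈ 2.0159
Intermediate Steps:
N(m) = m**3
b(o) = o**(-2) - o/10 (b(o) = o/(-10) + o/(o**3) = o*(-1/10) + o/o**3 = -o/10 + o**(-2) = o**(-2) - o/10)
q(D) = 739/810 (q(D) = (-12 + 3)**(-2) - (-12 + 3)/10 = (-9)**(-2) - 1/10*(-9) = 1/81 + 9/10 = 739/810)
-175891/(-87253) + q(-453)/(-259620) = -175891/(-87253) + (739/810)/(-259620) = -175891*(-1/87253) + (739/810)*(-1/259620) = 175891/87253 - 739/210292200 = 36988440870233/18348625326600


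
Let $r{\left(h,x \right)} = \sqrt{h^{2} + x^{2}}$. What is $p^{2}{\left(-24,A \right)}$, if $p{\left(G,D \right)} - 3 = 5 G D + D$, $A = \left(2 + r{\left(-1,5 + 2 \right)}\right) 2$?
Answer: $3055929 + 1125740 \sqrt{2} \approx 4.648 \cdot 10^{6}$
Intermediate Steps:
$A = 4 + 10 \sqrt{2}$ ($A = \left(2 + \sqrt{\left(-1\right)^{2} + \left(5 + 2\right)^{2}}\right) 2 = \left(2 + \sqrt{1 + 7^{2}}\right) 2 = \left(2 + \sqrt{1 + 49}\right) 2 = \left(2 + \sqrt{50}\right) 2 = \left(2 + 5 \sqrt{2}\right) 2 = 4 + 10 \sqrt{2} \approx 18.142$)
$p{\left(G,D \right)} = 3 + D + 5 D G$ ($p{\left(G,D \right)} = 3 + \left(5 G D + D\right) = 3 + \left(5 D G + D\right) = 3 + \left(D + 5 D G\right) = 3 + D + 5 D G$)
$p^{2}{\left(-24,A \right)} = \left(3 + \left(4 + 10 \sqrt{2}\right) + 5 \left(4 + 10 \sqrt{2}\right) \left(-24\right)\right)^{2} = \left(3 + \left(4 + 10 \sqrt{2}\right) - \left(480 + 1200 \sqrt{2}\right)\right)^{2} = \left(-473 - 1190 \sqrt{2}\right)^{2}$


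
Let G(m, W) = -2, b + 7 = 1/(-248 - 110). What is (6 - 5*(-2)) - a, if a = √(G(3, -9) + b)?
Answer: 16 - I*√1153834/358 ≈ 16.0 - 3.0005*I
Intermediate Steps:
b = -2507/358 (b = -7 + 1/(-248 - 110) = -7 + 1/(-358) = -7 - 1/358 = -2507/358 ≈ -7.0028)
a = I*√1153834/358 (a = √(-2 - 2507/358) = √(-3223/358) = I*√1153834/358 ≈ 3.0005*I)
(6 - 5*(-2)) - a = (6 - 5*(-2)) - I*√1153834/358 = (6 + 10) - I*√1153834/358 = 16 - I*√1153834/358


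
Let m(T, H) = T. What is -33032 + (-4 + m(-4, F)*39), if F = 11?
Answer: -33192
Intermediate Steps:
-33032 + (-4 + m(-4, F)*39) = -33032 + (-4 - 4*39) = -33032 + (-4 - 156) = -33032 - 160 = -33192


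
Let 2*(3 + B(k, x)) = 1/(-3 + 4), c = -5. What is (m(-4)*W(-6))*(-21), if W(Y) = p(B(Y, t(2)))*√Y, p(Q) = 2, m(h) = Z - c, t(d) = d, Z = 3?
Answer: -336*I*√6 ≈ -823.03*I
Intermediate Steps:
m(h) = 8 (m(h) = 3 - 1*(-5) = 3 + 5 = 8)
B(k, x) = -5/2 (B(k, x) = -3 + 1/(2*(-3 + 4)) = -3 + (½)/1 = -3 + (½)*1 = -3 + ½ = -5/2)
W(Y) = 2*√Y
(m(-4)*W(-6))*(-21) = (8*(2*√(-6)))*(-21) = (8*(2*(I*√6)))*(-21) = (8*(2*I*√6))*(-21) = (16*I*√6)*(-21) = -336*I*√6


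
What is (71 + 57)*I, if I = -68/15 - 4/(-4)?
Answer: -6784/15 ≈ -452.27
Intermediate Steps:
I = -53/15 (I = -68*1/15 - 4*(-1/4) = -68/15 + 1 = -53/15 ≈ -3.5333)
(71 + 57)*I = (71 + 57)*(-53/15) = 128*(-53/15) = -6784/15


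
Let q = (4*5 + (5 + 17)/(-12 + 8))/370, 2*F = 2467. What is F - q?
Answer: 912761/740 ≈ 1233.5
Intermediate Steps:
F = 2467/2 (F = (1/2)*2467 = 2467/2 ≈ 1233.5)
q = 29/740 (q = (20 + 22/(-4))*(1/370) = (20 + 22*(-1/4))*(1/370) = (20 - 11/2)*(1/370) = (29/2)*(1/370) = 29/740 ≈ 0.039189)
F - q = 2467/2 - 1*29/740 = 2467/2 - 29/740 = 912761/740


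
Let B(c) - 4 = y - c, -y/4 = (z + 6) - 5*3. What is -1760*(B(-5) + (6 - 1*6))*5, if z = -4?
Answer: -536800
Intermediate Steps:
y = 52 (y = -4*((-4 + 6) - 5*3) = -4*(2 - 15) = -4*(-13) = 52)
B(c) = 56 - c (B(c) = 4 + (52 - c) = 56 - c)
-1760*(B(-5) + (6 - 1*6))*5 = -1760*((56 - 1*(-5)) + (6 - 1*6))*5 = -1760*((56 + 5) + (6 - 6))*5 = -1760*(61 + 0)*5 = -107360*5 = -1760*305 = -536800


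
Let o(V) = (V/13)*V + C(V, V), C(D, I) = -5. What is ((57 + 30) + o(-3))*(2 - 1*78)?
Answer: -81700/13 ≈ -6284.6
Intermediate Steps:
o(V) = -5 + V²/13 (o(V) = (V/13)*V - 5 = V²/13 - 5 = -5 + V²/13)
((57 + 30) + o(-3))*(2 - 1*78) = ((57 + 30) + (-5 + (1/13)*(-3)²))*(2 - 1*78) = (87 + (-5 + (1/13)*9))*(2 - 78) = (87 + (-5 + 9/13))*(-76) = (87 - 56/13)*(-76) = (1075/13)*(-76) = -81700/13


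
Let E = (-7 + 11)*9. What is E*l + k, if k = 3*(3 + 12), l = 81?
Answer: 2961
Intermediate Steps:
k = 45 (k = 3*15 = 45)
E = 36 (E = 4*9 = 36)
E*l + k = 36*81 + 45 = 2916 + 45 = 2961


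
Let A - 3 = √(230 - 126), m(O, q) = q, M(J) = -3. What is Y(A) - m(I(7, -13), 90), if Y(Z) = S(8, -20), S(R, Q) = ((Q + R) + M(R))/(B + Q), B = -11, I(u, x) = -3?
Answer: -2775/31 ≈ -89.516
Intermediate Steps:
A = 3 + 2*√26 (A = 3 + √(230 - 126) = 3 + √104 = 3 + 2*√26 ≈ 13.198)
S(R, Q) = (-3 + Q + R)/(-11 + Q) (S(R, Q) = ((Q + R) - 3)/(-11 + Q) = (-3 + Q + R)/(-11 + Q))
Y(Z) = 15/31 (Y(Z) = (-3 - 20 + 8)/(-11 - 20) = -15/(-31) = -1/31*(-15) = 15/31)
Y(A) - m(I(7, -13), 90) = 15/31 - 1*90 = 15/31 - 90 = -2775/31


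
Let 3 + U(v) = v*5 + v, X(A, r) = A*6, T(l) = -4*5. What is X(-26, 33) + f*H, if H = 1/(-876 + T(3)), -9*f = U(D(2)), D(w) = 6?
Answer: -419317/2688 ≈ -156.00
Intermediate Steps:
T(l) = -20
X(A, r) = 6*A
U(v) = -3 + 6*v (U(v) = -3 + (v*5 + v) = -3 + (5*v + v) = -3 + 6*v)
f = -11/3 (f = -(-3 + 6*6)/9 = -(-3 + 36)/9 = -⅑*33 = -11/3 ≈ -3.6667)
H = -1/896 (H = 1/(-876 - 20) = 1/(-896) = -1/896 ≈ -0.0011161)
X(-26, 33) + f*H = 6*(-26) - 11/3*(-1/896) = -156 + 11/2688 = -419317/2688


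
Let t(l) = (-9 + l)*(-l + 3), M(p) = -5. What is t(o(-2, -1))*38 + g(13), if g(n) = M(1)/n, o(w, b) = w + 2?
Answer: -13343/13 ≈ -1026.4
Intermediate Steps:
o(w, b) = 2 + w
t(l) = (-9 + l)*(3 - l)
g(n) = -5/n
t(o(-2, -1))*38 + g(13) = (-27 - (2 - 2)**2 + 12*(2 - 2))*38 - 5/13 = (-27 - 1*0**2 + 12*0)*38 - 5*1/13 = (-27 - 1*0 + 0)*38 - 5/13 = (-27 + 0 + 0)*38 - 5/13 = -27*38 - 5/13 = -1026 - 5/13 = -13343/13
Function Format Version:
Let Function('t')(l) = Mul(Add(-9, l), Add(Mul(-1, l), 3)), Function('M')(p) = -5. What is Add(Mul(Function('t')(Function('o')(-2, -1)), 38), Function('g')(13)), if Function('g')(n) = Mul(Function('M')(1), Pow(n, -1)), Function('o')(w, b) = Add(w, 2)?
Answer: Rational(-13343, 13) ≈ -1026.4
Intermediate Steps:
Function('o')(w, b) = Add(2, w)
Function('t')(l) = Mul(Add(-9, l), Add(3, Mul(-1, l)))
Function('g')(n) = Mul(-5, Pow(n, -1))
Add(Mul(Function('t')(Function('o')(-2, -1)), 38), Function('g')(13)) = Add(Mul(Add(-27, Mul(-1, Pow(Add(2, -2), 2)), Mul(12, Add(2, -2))), 38), Mul(-5, Pow(13, -1))) = Add(Mul(Add(-27, Mul(-1, Pow(0, 2)), Mul(12, 0)), 38), Mul(-5, Rational(1, 13))) = Add(Mul(Add(-27, Mul(-1, 0), 0), 38), Rational(-5, 13)) = Add(Mul(Add(-27, 0, 0), 38), Rational(-5, 13)) = Add(Mul(-27, 38), Rational(-5, 13)) = Add(-1026, Rational(-5, 13)) = Rational(-13343, 13)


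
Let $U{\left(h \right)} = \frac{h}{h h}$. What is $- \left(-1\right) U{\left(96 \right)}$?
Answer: $\frac{1}{96} \approx 0.010417$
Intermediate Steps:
$U{\left(h \right)} = \frac{1}{h}$ ($U{\left(h \right)} = \frac{h}{h^{2}} = \frac{1}{h}$)
$- \left(-1\right) U{\left(96 \right)} = - \frac{-1}{96} = \left(-1\right) \left(- \frac{1}{96}\right) = \frac{1}{96}$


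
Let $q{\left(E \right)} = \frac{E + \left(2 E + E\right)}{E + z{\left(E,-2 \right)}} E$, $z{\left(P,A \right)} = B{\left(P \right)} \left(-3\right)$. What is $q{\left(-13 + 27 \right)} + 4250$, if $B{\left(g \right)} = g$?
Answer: $4222$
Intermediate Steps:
$z{\left(P,A \right)} = - 3 P$ ($z{\left(P,A \right)} = P \left(-3\right) = - 3 P$)
$q{\left(E \right)} = - 2 E$ ($q{\left(E \right)} = \frac{E + \left(2 E + E\right)}{E - 3 E} E = \frac{E + 3 E}{\left(-2\right) E} E = 4 E \left(- \frac{1}{2 E}\right) E = - 2 E$)
$q{\left(-13 + 27 \right)} + 4250 = - 2 \left(-13 + 27\right) + 4250 = \left(-2\right) 14 + 4250 = -28 + 4250 = 4222$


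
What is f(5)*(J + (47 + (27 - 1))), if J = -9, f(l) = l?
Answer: 320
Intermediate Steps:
f(5)*(J + (47 + (27 - 1))) = 5*(-9 + (47 + (27 - 1))) = 5*(-9 + (47 + 26)) = 5*(-9 + 73) = 5*64 = 320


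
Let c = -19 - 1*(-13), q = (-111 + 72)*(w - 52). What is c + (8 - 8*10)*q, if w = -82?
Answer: -376278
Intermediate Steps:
q = 5226 (q = (-111 + 72)*(-82 - 52) = -39*(-134) = 5226)
c = -6 (c = -19 + 13 = -6)
c + (8 - 8*10)*q = -6 + (8 - 8*10)*5226 = -6 + (8 - 80)*5226 = -6 - 72*5226 = -6 - 376272 = -376278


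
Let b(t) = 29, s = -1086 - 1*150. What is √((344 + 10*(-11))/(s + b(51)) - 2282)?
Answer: 4*I*√207800741/1207 ≈ 47.772*I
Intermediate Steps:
s = -1236 (s = -1086 - 150 = -1236)
√((344 + 10*(-11))/(s + b(51)) - 2282) = √((344 + 10*(-11))/(-1236 + 29) - 2282) = √((344 - 110)/(-1207) - 2282) = √(234*(-1/1207) - 2282) = √(-234/1207 - 2282) = √(-2754608/1207) = 4*I*√207800741/1207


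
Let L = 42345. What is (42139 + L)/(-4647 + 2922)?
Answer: -84484/1725 ≈ -48.976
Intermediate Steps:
(42139 + L)/(-4647 + 2922) = (42139 + 42345)/(-4647 + 2922) = 84484/(-1725) = 84484*(-1/1725) = -84484/1725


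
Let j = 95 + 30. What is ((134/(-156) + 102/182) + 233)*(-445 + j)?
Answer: -20328800/273 ≈ -74465.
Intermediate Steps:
j = 125
((134/(-156) + 102/182) + 233)*(-445 + j) = ((134/(-156) + 102/182) + 233)*(-445 + 125) = ((134*(-1/156) + 102*(1/182)) + 233)*(-320) = ((-67/78 + 51/91) + 233)*(-320) = (-163/546 + 233)*(-320) = (127055/546)*(-320) = -20328800/273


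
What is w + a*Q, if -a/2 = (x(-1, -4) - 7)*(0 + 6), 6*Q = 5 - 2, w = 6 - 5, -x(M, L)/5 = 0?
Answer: 43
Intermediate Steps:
x(M, L) = 0 (x(M, L) = -5*0 = 0)
w = 1
Q = ½ (Q = (5 - 2)/6 = (⅙)*3 = ½ ≈ 0.50000)
a = 84 (a = -2*(0 - 7)*(0 + 6) = -(-14)*6 = -2*(-42) = 84)
w + a*Q = 1 + 84*(½) = 1 + 42 = 43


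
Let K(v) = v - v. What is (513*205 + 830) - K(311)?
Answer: 105995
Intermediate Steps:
K(v) = 0
(513*205 + 830) - K(311) = (513*205 + 830) - 1*0 = (105165 + 830) + 0 = 105995 + 0 = 105995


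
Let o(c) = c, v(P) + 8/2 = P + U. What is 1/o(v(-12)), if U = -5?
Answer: -1/21 ≈ -0.047619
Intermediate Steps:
v(P) = -9 + P (v(P) = -4 + (P - 5) = -4 + (-5 + P) = -9 + P)
1/o(v(-12)) = 1/(-9 - 12) = 1/(-21) = -1/21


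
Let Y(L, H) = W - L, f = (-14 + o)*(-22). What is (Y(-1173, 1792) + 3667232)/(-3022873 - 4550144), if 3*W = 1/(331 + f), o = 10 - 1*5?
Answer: -5821758736/12018377979 ≈ -0.48440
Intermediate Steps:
o = 5 (o = 10 - 5 = 5)
f = 198 (f = (-14 + 5)*(-22) = -9*(-22) = 198)
W = 1/1587 (W = 1/(3*(331 + 198)) = (1/3)/529 = (1/3)*(1/529) = 1/1587 ≈ 0.00063012)
Y(L, H) = 1/1587 - L
(Y(-1173, 1792) + 3667232)/(-3022873 - 4550144) = ((1/1587 - 1*(-1173)) + 3667232)/(-3022873 - 4550144) = ((1/1587 + 1173) + 3667232)/(-7573017) = (1861552/1587 + 3667232)*(-1/7573017) = (5821758736/1587)*(-1/7573017) = -5821758736/12018377979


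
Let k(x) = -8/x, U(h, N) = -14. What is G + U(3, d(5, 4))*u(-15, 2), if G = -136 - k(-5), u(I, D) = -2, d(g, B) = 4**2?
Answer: -548/5 ≈ -109.60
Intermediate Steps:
d(g, B) = 16
G = -688/5 (G = -136 - (-8)/(-5) = -136 - (-8)*(-1)/5 = -136 - 1*8/5 = -136 - 8/5 = -688/5 ≈ -137.60)
G + U(3, d(5, 4))*u(-15, 2) = -688/5 - 14*(-2) = -688/5 + 28 = -548/5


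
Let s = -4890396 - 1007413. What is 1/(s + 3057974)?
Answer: -1/2839835 ≈ -3.5213e-7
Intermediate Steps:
s = -5897809
1/(s + 3057974) = 1/(-5897809 + 3057974) = 1/(-2839835) = -1/2839835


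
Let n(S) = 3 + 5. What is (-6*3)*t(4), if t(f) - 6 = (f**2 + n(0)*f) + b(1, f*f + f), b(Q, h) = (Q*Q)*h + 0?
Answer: -1332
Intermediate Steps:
n(S) = 8
b(Q, h) = h*Q**2 (b(Q, h) = Q**2*h + 0 = h*Q**2 + 0 = h*Q**2)
t(f) = 6 + 2*f**2 + 9*f (t(f) = 6 + ((f**2 + 8*f) + (f*f + f)*1**2) = 6 + ((f**2 + 8*f) + (f**2 + f)*1) = 6 + ((f**2 + 8*f) + (f + f**2)*1) = 6 + ((f**2 + 8*f) + (f + f**2)) = 6 + (2*f**2 + 9*f) = 6 + 2*f**2 + 9*f)
(-6*3)*t(4) = (-6*3)*(6 + 2*4**2 + 9*4) = -18*(6 + 2*16 + 36) = -18*(6 + 32 + 36) = -18*74 = -1332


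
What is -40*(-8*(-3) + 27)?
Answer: -2040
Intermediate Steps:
-40*(-8*(-3) + 27) = -40*(24 + 27) = -40*51 = -2040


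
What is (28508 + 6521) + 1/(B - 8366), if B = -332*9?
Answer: 397719265/11354 ≈ 35029.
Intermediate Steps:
B = -2988
(28508 + 6521) + 1/(B - 8366) = (28508 + 6521) + 1/(-2988 - 8366) = 35029 + 1/(-11354) = 35029 - 1/11354 = 397719265/11354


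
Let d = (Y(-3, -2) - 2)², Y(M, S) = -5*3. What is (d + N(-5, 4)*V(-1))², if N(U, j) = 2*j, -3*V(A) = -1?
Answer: 765625/9 ≈ 85070.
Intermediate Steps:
Y(M, S) = -15
V(A) = ⅓ (V(A) = -⅓*(-1) = ⅓)
d = 289 (d = (-15 - 2)² = (-17)² = 289)
(d + N(-5, 4)*V(-1))² = (289 + (2*4)*(⅓))² = (289 + 8*(⅓))² = (289 + 8/3)² = (875/3)² = 765625/9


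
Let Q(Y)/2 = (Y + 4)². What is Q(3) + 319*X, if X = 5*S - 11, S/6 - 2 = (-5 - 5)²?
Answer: 972729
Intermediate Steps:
S = 612 (S = 12 + 6*(-5 - 5)² = 12 + 6*(-10)² = 12 + 6*100 = 12 + 600 = 612)
Q(Y) = 2*(4 + Y)² (Q(Y) = 2*(Y + 4)² = 2*(4 + Y)²)
X = 3049 (X = 5*612 - 11 = 3060 - 11 = 3049)
Q(3) + 319*X = 2*(4 + 3)² + 319*3049 = 2*7² + 972631 = 2*49 + 972631 = 98 + 972631 = 972729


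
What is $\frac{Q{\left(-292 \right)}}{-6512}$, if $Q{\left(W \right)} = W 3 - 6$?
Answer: $\frac{441}{3256} \approx 0.13544$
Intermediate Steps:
$Q{\left(W \right)} = -6 + 3 W$ ($Q{\left(W \right)} = 3 W - 6 = -6 + 3 W$)
$\frac{Q{\left(-292 \right)}}{-6512} = \frac{-6 + 3 \left(-292\right)}{-6512} = \left(-6 - 876\right) \left(- \frac{1}{6512}\right) = \left(-882\right) \left(- \frac{1}{6512}\right) = \frac{441}{3256}$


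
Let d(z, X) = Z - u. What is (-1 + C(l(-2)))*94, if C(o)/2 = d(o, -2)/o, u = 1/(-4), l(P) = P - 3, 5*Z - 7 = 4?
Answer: -4653/25 ≈ -186.12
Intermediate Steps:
Z = 11/5 (Z = 7/5 + (1/5)*4 = 7/5 + 4/5 = 11/5 ≈ 2.2000)
l(P) = -3 + P
u = -1/4 ≈ -0.25000
d(z, X) = 49/20 (d(z, X) = 11/5 - 1*(-1/4) = 11/5 + 1/4 = 49/20)
C(o) = 49/(10*o) (C(o) = 2*(49/(20*o)) = 49/(10*o))
(-1 + C(l(-2)))*94 = (-1 + 49/(10*(-3 - 2)))*94 = (-1 + (49/10)/(-5))*94 = (-1 + (49/10)*(-1/5))*94 = (-1 - 49/50)*94 = -99/50*94 = -4653/25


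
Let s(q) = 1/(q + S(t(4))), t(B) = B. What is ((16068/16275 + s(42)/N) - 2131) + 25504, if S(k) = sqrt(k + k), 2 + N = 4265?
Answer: 3228680418797/138131350 - sqrt(2)/3742914 ≈ 23374.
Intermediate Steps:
N = 4263 (N = -2 + 4265 = 4263)
S(k) = sqrt(2)*sqrt(k) (S(k) = sqrt(2*k) = sqrt(2)*sqrt(k))
s(q) = 1/(q + 2*sqrt(2)) (s(q) = 1/(q + sqrt(2)*sqrt(4)) = 1/(q + sqrt(2)*2) = 1/(q + 2*sqrt(2)))
((16068/16275 + s(42)/N) - 2131) + 25504 = ((16068/16275 + 1/((42 + 2*sqrt(2))*4263)) - 2131) + 25504 = ((16068*(1/16275) + (1/4263)/(42 + 2*sqrt(2))) - 2131) + 25504 = ((5356/5425 + 1/(4263*(42 + 2*sqrt(2)))) - 2131) + 25504 = (-11555319/5425 + 1/(4263*(42 + 2*sqrt(2)))) + 25504 = 126803881/5425 + 1/(4263*(42 + 2*sqrt(2)))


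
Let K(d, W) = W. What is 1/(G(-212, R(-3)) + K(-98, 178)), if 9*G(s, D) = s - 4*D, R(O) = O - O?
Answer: 9/1390 ≈ 0.0064748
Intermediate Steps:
R(O) = 0
G(s, D) = -4*D/9 + s/9 (G(s, D) = (s - 4*D)/9 = -4*D/9 + s/9)
1/(G(-212, R(-3)) + K(-98, 178)) = 1/((-4/9*0 + (⅑)*(-212)) + 178) = 1/((0 - 212/9) + 178) = 1/(-212/9 + 178) = 1/(1390/9) = 9/1390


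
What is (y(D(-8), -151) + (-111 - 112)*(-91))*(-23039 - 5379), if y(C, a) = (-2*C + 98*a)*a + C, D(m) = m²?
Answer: -64627732494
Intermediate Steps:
y(C, a) = C + a*(-2*C + 98*a) (y(C, a) = a*(-2*C + 98*a) + C = C + a*(-2*C + 98*a))
(y(D(-8), -151) + (-111 - 112)*(-91))*(-23039 - 5379) = (((-8)² + 98*(-151)² - 2*(-8)²*(-151)) + (-111 - 112)*(-91))*(-23039 - 5379) = ((64 + 98*22801 - 2*64*(-151)) - 223*(-91))*(-28418) = ((64 + 2234498 + 19328) + 20293)*(-28418) = (2253890 + 20293)*(-28418) = 2274183*(-28418) = -64627732494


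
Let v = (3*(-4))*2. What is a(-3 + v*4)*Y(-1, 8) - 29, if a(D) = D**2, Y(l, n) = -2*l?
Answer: 19573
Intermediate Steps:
v = -24 (v = -12*2 = -24)
a(-3 + v*4)*Y(-1, 8) - 29 = (-3 - 24*4)**2*(-2*(-1)) - 29 = (-3 - 96)**2*2 - 29 = (-99)**2*2 - 29 = 9801*2 - 29 = 19602 - 29 = 19573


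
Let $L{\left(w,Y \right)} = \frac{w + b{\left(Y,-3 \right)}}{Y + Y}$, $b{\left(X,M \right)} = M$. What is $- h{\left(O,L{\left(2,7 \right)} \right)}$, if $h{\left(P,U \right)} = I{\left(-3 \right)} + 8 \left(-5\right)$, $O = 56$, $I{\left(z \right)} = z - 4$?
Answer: $47$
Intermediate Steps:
$I{\left(z \right)} = -4 + z$
$L{\left(w,Y \right)} = \frac{-3 + w}{2 Y}$ ($L{\left(w,Y \right)} = \frac{w - 3}{Y + Y} = \frac{-3 + w}{2 Y}$)
$h{\left(P,U \right)} = -47$ ($h{\left(P,U \right)} = \left(-4 - 3\right) + 8 \left(-5\right) = -7 - 40 = -47$)
$- h{\left(O,L{\left(2,7 \right)} \right)} = \left(-1\right) \left(-47\right) = 47$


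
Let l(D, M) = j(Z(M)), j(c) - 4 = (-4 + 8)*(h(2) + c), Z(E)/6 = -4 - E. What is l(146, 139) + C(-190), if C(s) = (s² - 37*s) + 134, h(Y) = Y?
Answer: 39844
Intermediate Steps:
Z(E) = -24 - 6*E (Z(E) = 6*(-4 - E) = -24 - 6*E)
j(c) = 12 + 4*c (j(c) = 4 + (-4 + 8)*(2 + c) = 4 + 4*(2 + c) = 4 + (8 + 4*c) = 12 + 4*c)
l(D, M) = -84 - 24*M (l(D, M) = 12 + 4*(-24 - 6*M) = 12 + (-96 - 24*M) = -84 - 24*M)
C(s) = 134 + s² - 37*s
l(146, 139) + C(-190) = (-84 - 24*139) + (134 + (-190)² - 37*(-190)) = (-84 - 3336) + (134 + 36100 + 7030) = -3420 + 43264 = 39844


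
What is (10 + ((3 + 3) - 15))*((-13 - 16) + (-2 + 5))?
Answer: -26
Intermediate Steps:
(10 + ((3 + 3) - 15))*((-13 - 16) + (-2 + 5)) = (10 + (6 - 15))*(-29 + 3) = (10 - 9)*(-26) = 1*(-26) = -26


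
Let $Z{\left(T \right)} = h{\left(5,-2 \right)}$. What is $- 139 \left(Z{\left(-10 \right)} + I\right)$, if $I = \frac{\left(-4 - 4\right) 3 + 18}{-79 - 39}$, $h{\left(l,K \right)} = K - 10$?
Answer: $\frac{97995}{59} \approx 1660.9$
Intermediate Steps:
$h{\left(l,K \right)} = -10 + K$ ($h{\left(l,K \right)} = K - 10 = -10 + K$)
$Z{\left(T \right)} = -12$ ($Z{\left(T \right)} = -10 - 2 = -12$)
$I = \frac{3}{59}$ ($I = \frac{\left(-8\right) 3 + 18}{-118} = \left(-24 + 18\right) \left(- \frac{1}{118}\right) = \left(-6\right) \left(- \frac{1}{118}\right) = \frac{3}{59} \approx 0.050847$)
$- 139 \left(Z{\left(-10 \right)} + I\right) = - 139 \left(-12 + \frac{3}{59}\right) = \left(-139\right) \left(- \frac{705}{59}\right) = \frac{97995}{59}$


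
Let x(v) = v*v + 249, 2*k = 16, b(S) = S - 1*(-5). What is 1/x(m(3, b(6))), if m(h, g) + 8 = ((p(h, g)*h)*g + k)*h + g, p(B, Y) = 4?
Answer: 1/179178 ≈ 5.5810e-6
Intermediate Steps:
b(S) = 5 + S (b(S) = S + 5 = 5 + S)
k = 8 (k = (½)*16 = 8)
m(h, g) = -8 + g + h*(8 + 4*g*h) (m(h, g) = -8 + (((4*h)*g + 8)*h + g) = -8 + ((4*g*h + 8)*h + g) = -8 + ((8 + 4*g*h)*h + g) = -8 + (h*(8 + 4*g*h) + g) = -8 + (g + h*(8 + 4*g*h)) = -8 + g + h*(8 + 4*g*h))
x(v) = 249 + v² (x(v) = v² + 249 = 249 + v²)
1/x(m(3, b(6))) = 1/(249 + (-8 + (5 + 6) + 8*3 + 4*(5 + 6)*3²)²) = 1/(249 + (-8 + 11 + 24 + 4*11*9)²) = 1/(249 + (-8 + 11 + 24 + 396)²) = 1/(249 + 423²) = 1/(249 + 178929) = 1/179178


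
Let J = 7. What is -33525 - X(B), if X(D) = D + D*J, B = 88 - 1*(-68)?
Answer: -34773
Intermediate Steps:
B = 156 (B = 88 + 68 = 156)
X(D) = 8*D (X(D) = D + D*7 = D + 7*D = 8*D)
-33525 - X(B) = -33525 - 8*156 = -33525 - 1*1248 = -33525 - 1248 = -34773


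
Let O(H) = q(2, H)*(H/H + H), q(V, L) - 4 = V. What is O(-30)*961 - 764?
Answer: -167978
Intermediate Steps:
q(V, L) = 4 + V
O(H) = 6 + 6*H (O(H) = (4 + 2)*(H/H + H) = 6*(1 + H) = 6 + 6*H)
O(-30)*961 - 764 = (6 + 6*(-30))*961 - 764 = (6 - 180)*961 - 764 = -174*961 - 764 = -167214 - 764 = -167978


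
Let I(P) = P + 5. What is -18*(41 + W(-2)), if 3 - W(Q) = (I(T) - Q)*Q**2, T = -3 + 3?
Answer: -288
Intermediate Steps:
T = 0
I(P) = 5 + P
W(Q) = 3 - Q**2*(5 - Q) (W(Q) = 3 - ((5 + 0) - Q)*Q**2 = 3 - (5 - Q)*Q**2 = 3 - Q**2*(5 - Q))
-18*(41 + W(-2)) = -18*(41 + (3 + (-2)**3 - 5*(-2)**2)) = -18*(41 + (3 - 8 - 5*4)) = -18*(41 + (3 - 8 - 20)) = -18*(41 - 25) = -18*16 = -288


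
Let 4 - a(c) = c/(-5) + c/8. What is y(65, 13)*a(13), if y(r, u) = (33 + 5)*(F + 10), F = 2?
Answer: 11343/5 ≈ 2268.6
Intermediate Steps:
y(r, u) = 456 (y(r, u) = (33 + 5)*(2 + 10) = 38*12 = 456)
a(c) = 4 + 3*c/40 (a(c) = 4 - (c/(-5) + c/8) = 4 - (c*(-⅕) + c*(⅛)) = 4 - (-c/5 + c/8) = 4 - (-3)*c/40 = 4 + 3*c/40)
y(65, 13)*a(13) = 456*(4 + (3/40)*13) = 456*(4 + 39/40) = 456*(199/40) = 11343/5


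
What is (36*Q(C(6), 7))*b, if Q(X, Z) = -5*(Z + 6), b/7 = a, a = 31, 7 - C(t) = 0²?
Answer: -507780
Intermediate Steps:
C(t) = 7 (C(t) = 7 - 1*0² = 7 - 1*0 = 7 + 0 = 7)
b = 217 (b = 7*31 = 217)
Q(X, Z) = -30 - 5*Z (Q(X, Z) = -5*(6 + Z) = -30 - 5*Z)
(36*Q(C(6), 7))*b = (36*(-30 - 5*7))*217 = (36*(-30 - 35))*217 = (36*(-65))*217 = -2340*217 = -507780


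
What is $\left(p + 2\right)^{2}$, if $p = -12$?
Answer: $100$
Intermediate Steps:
$\left(p + 2\right)^{2} = \left(-12 + 2\right)^{2} = \left(-10\right)^{2} = 100$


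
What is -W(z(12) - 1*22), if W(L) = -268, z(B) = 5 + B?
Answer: 268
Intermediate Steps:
-W(z(12) - 1*22) = -1*(-268) = 268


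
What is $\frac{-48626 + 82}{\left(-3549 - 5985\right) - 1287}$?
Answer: $\frac{48544}{10821} \approx 4.4861$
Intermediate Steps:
$\frac{-48626 + 82}{\left(-3549 - 5985\right) - 1287} = - \frac{48544}{\left(-3549 - 5985\right) - 1287} = - \frac{48544}{-9534 - 1287} = - \frac{48544}{-10821} = \left(-48544\right) \left(- \frac{1}{10821}\right) = \frac{48544}{10821}$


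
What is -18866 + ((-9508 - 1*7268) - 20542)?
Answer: -56184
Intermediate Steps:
-18866 + ((-9508 - 1*7268) - 20542) = -18866 + ((-9508 - 7268) - 20542) = -18866 + (-16776 - 20542) = -18866 - 37318 = -56184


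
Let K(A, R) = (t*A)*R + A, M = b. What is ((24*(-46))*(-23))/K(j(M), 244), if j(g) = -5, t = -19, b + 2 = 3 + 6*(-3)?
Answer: 8464/7725 ≈ 1.0957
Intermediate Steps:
b = -17 (b = -2 + (3 + 6*(-3)) = -2 + (3 - 18) = -2 - 15 = -17)
M = -17
K(A, R) = A - 19*A*R (K(A, R) = (-19*A)*R + A = -19*A*R + A = A - 19*A*R)
((24*(-46))*(-23))/K(j(M), 244) = ((24*(-46))*(-23))/((-5*(1 - 19*244))) = (-1104*(-23))/((-5*(1 - 4636))) = 25392/((-5*(-4635))) = 25392/23175 = 25392*(1/23175) = 8464/7725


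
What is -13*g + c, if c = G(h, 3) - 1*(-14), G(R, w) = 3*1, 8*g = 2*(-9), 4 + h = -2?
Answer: 185/4 ≈ 46.250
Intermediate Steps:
h = -6 (h = -4 - 2 = -6)
g = -9/4 (g = (2*(-9))/8 = (1/8)*(-18) = -9/4 ≈ -2.2500)
G(R, w) = 3
c = 17 (c = 3 - 1*(-14) = 3 + 14 = 17)
-13*g + c = -13*(-9/4) + 17 = 117/4 + 17 = 185/4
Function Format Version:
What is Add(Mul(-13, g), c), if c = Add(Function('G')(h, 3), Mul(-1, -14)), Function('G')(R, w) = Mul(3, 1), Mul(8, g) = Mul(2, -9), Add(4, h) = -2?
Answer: Rational(185, 4) ≈ 46.250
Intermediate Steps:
h = -6 (h = Add(-4, -2) = -6)
g = Rational(-9, 4) (g = Mul(Rational(1, 8), Mul(2, -9)) = Mul(Rational(1, 8), -18) = Rational(-9, 4) ≈ -2.2500)
Function('G')(R, w) = 3
c = 17 (c = Add(3, Mul(-1, -14)) = Add(3, 14) = 17)
Add(Mul(-13, g), c) = Add(Mul(-13, Rational(-9, 4)), 17) = Add(Rational(117, 4), 17) = Rational(185, 4)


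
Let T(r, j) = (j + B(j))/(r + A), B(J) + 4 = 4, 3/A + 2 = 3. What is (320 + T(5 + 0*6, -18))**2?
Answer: 1615441/16 ≈ 1.0097e+5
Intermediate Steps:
A = 3 (A = 3/(-2 + 3) = 3/1 = 3*1 = 3)
B(J) = 0 (B(J) = -4 + 4 = 0)
T(r, j) = j/(3 + r) (T(r, j) = (j + 0)/(r + 3) = j/(3 + r))
(320 + T(5 + 0*6, -18))**2 = (320 - 18/(3 + (5 + 0*6)))**2 = (320 - 18/(3 + (5 + 0)))**2 = (320 - 18/(3 + 5))**2 = (320 - 18/8)**2 = (320 - 18*1/8)**2 = (320 - 9/4)**2 = (1271/4)**2 = 1615441/16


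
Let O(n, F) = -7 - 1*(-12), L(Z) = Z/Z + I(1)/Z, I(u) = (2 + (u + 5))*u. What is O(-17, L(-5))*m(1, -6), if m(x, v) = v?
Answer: -30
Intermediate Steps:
I(u) = u*(7 + u) (I(u) = (2 + (5 + u))*u = (7 + u)*u = u*(7 + u))
L(Z) = 1 + 8/Z (L(Z) = Z/Z + (1*(7 + 1))/Z = 1 + (1*8)/Z = 1 + 8/Z)
O(n, F) = 5 (O(n, F) = -7 + 12 = 5)
O(-17, L(-5))*m(1, -6) = 5*(-6) = -30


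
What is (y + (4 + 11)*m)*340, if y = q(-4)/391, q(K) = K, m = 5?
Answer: 586420/23 ≈ 25497.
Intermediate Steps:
y = -4/391 ≈ -0.010230
(y + (4 + 11)*m)*340 = (-4/391 + (4 + 11)*5)*340 = (-4/391 + 15*5)*340 = (-4/391 + 75)*340 = (29321/391)*340 = 586420/23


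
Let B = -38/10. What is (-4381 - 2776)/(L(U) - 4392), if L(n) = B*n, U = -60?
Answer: 7157/4164 ≈ 1.7188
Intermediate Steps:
B = -19/5 (B = -38*⅒ = -19/5 ≈ -3.8000)
L(n) = -19*n/5
(-4381 - 2776)/(L(U) - 4392) = (-4381 - 2776)/(-19/5*(-60) - 4392) = -7157/(228 - 4392) = -7157/(-4164) = -7157*(-1/4164) = 7157/4164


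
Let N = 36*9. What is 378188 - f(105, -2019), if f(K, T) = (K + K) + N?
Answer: 377654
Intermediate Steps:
N = 324
f(K, T) = 324 + 2*K (f(K, T) = (K + K) + 324 = 2*K + 324 = 324 + 2*K)
378188 - f(105, -2019) = 378188 - (324 + 2*105) = 378188 - (324 + 210) = 378188 - 1*534 = 378188 - 534 = 377654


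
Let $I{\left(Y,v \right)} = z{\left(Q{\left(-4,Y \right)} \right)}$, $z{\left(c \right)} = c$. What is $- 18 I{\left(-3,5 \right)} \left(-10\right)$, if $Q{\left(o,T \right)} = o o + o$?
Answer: $2160$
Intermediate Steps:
$Q{\left(o,T \right)} = o + o^{2}$ ($Q{\left(o,T \right)} = o^{2} + o = o + o^{2}$)
$I{\left(Y,v \right)} = 12$ ($I{\left(Y,v \right)} = - 4 \left(1 - 4\right) = \left(-4\right) \left(-3\right) = 12$)
$- 18 I{\left(-3,5 \right)} \left(-10\right) = \left(-18\right) 12 \left(-10\right) = \left(-216\right) \left(-10\right) = 2160$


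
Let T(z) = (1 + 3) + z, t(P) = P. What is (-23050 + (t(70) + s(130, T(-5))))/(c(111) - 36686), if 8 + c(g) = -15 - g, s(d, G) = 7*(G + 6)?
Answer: 4589/7364 ≈ 0.62317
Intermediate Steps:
T(z) = 4 + z
s(d, G) = 42 + 7*G (s(d, G) = 7*(6 + G) = 42 + 7*G)
c(g) = -23 - g (c(g) = -8 + (-15 - g) = -23 - g)
(-23050 + (t(70) + s(130, T(-5))))/(c(111) - 36686) = (-23050 + (70 + (42 + 7*(4 - 5))))/((-23 - 1*111) - 36686) = (-23050 + (70 + (42 + 7*(-1))))/((-23 - 111) - 36686) = (-23050 + (70 + (42 - 7)))/(-134 - 36686) = (-23050 + (70 + 35))/(-36820) = (-23050 + 105)*(-1/36820) = -22945*(-1/36820) = 4589/7364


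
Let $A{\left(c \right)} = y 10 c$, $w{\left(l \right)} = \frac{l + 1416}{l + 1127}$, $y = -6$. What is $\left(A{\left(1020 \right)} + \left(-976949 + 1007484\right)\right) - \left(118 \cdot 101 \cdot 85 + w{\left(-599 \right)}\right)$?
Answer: $- \frac{551071777}{528} \approx -1.0437 \cdot 10^{6}$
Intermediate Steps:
$w{\left(l \right)} = \frac{1416 + l}{1127 + l}$
$A{\left(c \right)} = - 60 c$ ($A{\left(c \right)} = \left(-6\right) 10 c = - 60 c$)
$\left(A{\left(1020 \right)} + \left(-976949 + 1007484\right)\right) - \left(118 \cdot 101 \cdot 85 + w{\left(-599 \right)}\right) = \left(\left(-60\right) 1020 + \left(-976949 + 1007484\right)\right) - \left(118 \cdot 101 \cdot 85 + \frac{1416 - 599}{1127 - 599}\right) = \left(-61200 + 30535\right) - \left(11918 \cdot 85 + \frac{1}{528} \cdot 817\right) = -30665 - \left(1013030 + \frac{1}{528} \cdot 817\right) = -30665 - \left(1013030 + \frac{817}{528}\right) = -30665 - \frac{534880657}{528} = - \frac{551071777}{528}$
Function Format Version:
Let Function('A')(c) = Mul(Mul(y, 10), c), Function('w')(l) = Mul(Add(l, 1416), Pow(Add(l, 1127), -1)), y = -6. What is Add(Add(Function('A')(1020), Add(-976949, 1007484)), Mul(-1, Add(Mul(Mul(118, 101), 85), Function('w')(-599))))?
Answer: Rational(-551071777, 528) ≈ -1.0437e+6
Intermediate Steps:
Function('w')(l) = Mul(Pow(Add(1127, l), -1), Add(1416, l)) (Function('w')(l) = Mul(Add(1416, l), Pow(Add(1127, l), -1)) = Mul(Pow(Add(1127, l), -1), Add(1416, l)))
Function('A')(c) = Mul(-60, c) (Function('A')(c) = Mul(Mul(-6, 10), c) = Mul(-60, c))
Add(Add(Function('A')(1020), Add(-976949, 1007484)), Mul(-1, Add(Mul(Mul(118, 101), 85), Function('w')(-599)))) = Add(Add(Mul(-60, 1020), Add(-976949, 1007484)), Mul(-1, Add(Mul(Mul(118, 101), 85), Mul(Pow(Add(1127, -599), -1), Add(1416, -599))))) = Add(Add(-61200, 30535), Mul(-1, Add(Mul(11918, 85), Mul(Pow(528, -1), 817)))) = Add(-30665, Mul(-1, Add(1013030, Mul(Rational(1, 528), 817)))) = Add(-30665, Mul(-1, Add(1013030, Rational(817, 528)))) = Add(-30665, Mul(-1, Rational(534880657, 528))) = Add(-30665, Rational(-534880657, 528)) = Rational(-551071777, 528)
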